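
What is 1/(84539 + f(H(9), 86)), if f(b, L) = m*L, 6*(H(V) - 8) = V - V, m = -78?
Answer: 1/77831 ≈ 1.2848e-5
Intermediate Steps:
H(V) = 8 (H(V) = 8 + (V - V)/6 = 8 + (⅙)*0 = 8 + 0 = 8)
f(b, L) = -78*L
1/(84539 + f(H(9), 86)) = 1/(84539 - 78*86) = 1/(84539 - 6708) = 1/77831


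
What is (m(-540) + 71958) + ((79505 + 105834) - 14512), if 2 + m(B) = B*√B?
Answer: 242783 - 3240*I*√15 ≈ 2.4278e+5 - 12548.0*I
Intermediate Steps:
m(B) = -2 + B^(3/2) (m(B) = -2 + B*√B = -2 + B^(3/2))
(m(-540) + 71958) + ((79505 + 105834) - 14512) = ((-2 + (-540)^(3/2)) + 71958) + ((79505 + 105834) - 14512) = ((-2 - 3240*I*√15) + 71958) + (185339 - 14512) = (71956 - 3240*I*√15) + 170827 = 242783 - 3240*I*√15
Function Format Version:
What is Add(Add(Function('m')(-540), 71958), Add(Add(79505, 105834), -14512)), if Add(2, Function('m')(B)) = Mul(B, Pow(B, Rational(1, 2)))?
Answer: Add(242783, Mul(-3240, I, Pow(15, Rational(1, 2)))) ≈ Add(2.4278e+5, Mul(-12548., I))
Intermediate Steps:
Function('m')(B) = Add(-2, Pow(B, Rational(3, 2))) (Function('m')(B) = Add(-2, Mul(B, Pow(B, Rational(1, 2)))) = Add(-2, Pow(B, Rational(3, 2))))
Add(Add(Function('m')(-540), 71958), Add(Add(79505, 105834), -14512)) = Add(Add(Add(-2, Pow(-540, Rational(3, 2))), 71958), Add(Add(79505, 105834), -14512)) = Add(Add(Add(-2, Mul(-3240, I, Pow(15, Rational(1, 2)))), 71958), Add(185339, -14512)) = Add(Add(71956, Mul(-3240, I, Pow(15, Rational(1, 2)))), 170827) = Add(242783, Mul(-3240, I, Pow(15, Rational(1, 2))))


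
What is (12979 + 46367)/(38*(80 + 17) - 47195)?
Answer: -19782/14503 ≈ -1.3640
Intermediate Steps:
(12979 + 46367)/(38*(80 + 17) - 47195) = 59346/(38*97 - 47195) = 59346/(3686 - 47195) = 59346/(-43509) = 59346*(-1/43509) = -19782/14503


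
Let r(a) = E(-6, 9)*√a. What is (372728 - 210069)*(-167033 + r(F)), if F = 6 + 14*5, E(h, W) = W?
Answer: -27169420747 + 2927862*√19 ≈ -2.7157e+10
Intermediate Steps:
F = 76 (F = 6 + 70 = 76)
r(a) = 9*√a
(372728 - 210069)*(-167033 + r(F)) = (372728 - 210069)*(-167033 + 9*√76) = 162659*(-167033 + 9*(2*√19)) = 162659*(-167033 + 18*√19) = -27169420747 + 2927862*√19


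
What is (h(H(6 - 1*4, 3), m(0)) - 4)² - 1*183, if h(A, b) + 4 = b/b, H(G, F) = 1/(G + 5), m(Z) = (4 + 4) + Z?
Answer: -134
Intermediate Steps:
m(Z) = 8 + Z
H(G, F) = 1/(5 + G)
h(A, b) = -3 (h(A, b) = -4 + b/b = -4 + 1 = -3)
(h(H(6 - 1*4, 3), m(0)) - 4)² - 1*183 = (-3 - 4)² - 1*183 = (-7)² - 183 = 49 - 183 = -134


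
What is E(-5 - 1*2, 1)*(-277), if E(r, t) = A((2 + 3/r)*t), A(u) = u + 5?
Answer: -12742/7 ≈ -1820.3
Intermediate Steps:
A(u) = 5 + u
E(r, t) = 5 + t*(2 + 3/r) (E(r, t) = 5 + (2 + 3/r)*t = 5 + t*(2 + 3/r))
E(-5 - 1*2, 1)*(-277) = (5 + 2*1 + 3*1/(-5 - 1*2))*(-277) = (5 + 2 + 3*1/(-5 - 2))*(-277) = (5 + 2 + 3*1/(-7))*(-277) = (5 + 2 + 3*1*(-⅐))*(-277) = (5 + 2 - 3/7)*(-277) = (46/7)*(-277) = -12742/7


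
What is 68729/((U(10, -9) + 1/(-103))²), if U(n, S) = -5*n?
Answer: 729145961/26532801 ≈ 27.481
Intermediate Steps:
68729/((U(10, -9) + 1/(-103))²) = 68729/((-5*10 + 1/(-103))²) = 68729/((-50 - 1/103)²) = 68729/((-5151/103)²) = 68729/(26532801/10609) = 68729*(10609/26532801) = 729145961/26532801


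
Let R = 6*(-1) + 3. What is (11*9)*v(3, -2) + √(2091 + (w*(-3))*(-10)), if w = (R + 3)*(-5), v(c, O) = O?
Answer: -198 + √2091 ≈ -152.27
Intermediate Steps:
R = -3 (R = -6 + 3 = -3)
w = 0 (w = (-3 + 3)*(-5) = 0*(-5) = 0)
(11*9)*v(3, -2) + √(2091 + (w*(-3))*(-10)) = (11*9)*(-2) + √(2091 + (0*(-3))*(-10)) = 99*(-2) + √(2091 + 0*(-10)) = -198 + √(2091 + 0) = -198 + √2091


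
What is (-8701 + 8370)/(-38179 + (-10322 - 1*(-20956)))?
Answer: 331/27545 ≈ 0.012017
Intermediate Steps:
(-8701 + 8370)/(-38179 + (-10322 - 1*(-20956))) = -331/(-38179 + (-10322 + 20956)) = -331/(-38179 + 10634) = -331/(-27545) = -331*(-1/27545) = 331/27545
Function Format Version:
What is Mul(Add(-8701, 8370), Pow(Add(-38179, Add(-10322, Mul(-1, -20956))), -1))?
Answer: Rational(331, 27545) ≈ 0.012017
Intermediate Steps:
Mul(Add(-8701, 8370), Pow(Add(-38179, Add(-10322, Mul(-1, -20956))), -1)) = Mul(-331, Pow(Add(-38179, Add(-10322, 20956)), -1)) = Mul(-331, Pow(Add(-38179, 10634), -1)) = Mul(-331, Pow(-27545, -1)) = Mul(-331, Rational(-1, 27545)) = Rational(331, 27545)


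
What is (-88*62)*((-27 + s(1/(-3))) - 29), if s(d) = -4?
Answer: 327360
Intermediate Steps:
(-88*62)*((-27 + s(1/(-3))) - 29) = (-88*62)*((-27 - 4) - 29) = -5456*(-31 - 29) = -5456*(-60) = 327360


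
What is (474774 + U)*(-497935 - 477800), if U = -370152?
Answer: -102083347170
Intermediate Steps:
(474774 + U)*(-497935 - 477800) = (474774 - 370152)*(-497935 - 477800) = 104622*(-975735) = -102083347170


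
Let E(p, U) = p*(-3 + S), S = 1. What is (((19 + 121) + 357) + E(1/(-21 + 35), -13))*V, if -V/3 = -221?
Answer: 2305914/7 ≈ 3.2942e+5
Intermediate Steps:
V = 663 (V = -3*(-221) = 663)
E(p, U) = -2*p (E(p, U) = p*(-3 + 1) = p*(-2) = -2*p)
(((19 + 121) + 357) + E(1/(-21 + 35), -13))*V = (((19 + 121) + 357) - 2/(-21 + 35))*663 = ((140 + 357) - 2/14)*663 = (497 - 2*1/14)*663 = (497 - 1/7)*663 = (3478/7)*663 = 2305914/7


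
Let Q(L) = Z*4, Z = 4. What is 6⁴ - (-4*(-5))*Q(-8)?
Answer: 976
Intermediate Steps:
Q(L) = 16 (Q(L) = 4*4 = 16)
6⁴ - (-4*(-5))*Q(-8) = 6⁴ - (-4*(-5))*16 = 1296 - 20*16 = 1296 - 1*320 = 1296 - 320 = 976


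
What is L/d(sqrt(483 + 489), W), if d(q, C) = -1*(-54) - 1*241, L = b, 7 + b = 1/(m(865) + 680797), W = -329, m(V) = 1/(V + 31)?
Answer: 4269957895/114068899131 ≈ 0.037433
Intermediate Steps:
m(V) = 1/(31 + V)
b = -4269957895/609994113 (b = -7 + 1/(1/(31 + 865) + 680797) = -7 + 1/(1/896 + 680797) = -7 + 1/(609994113/896) = -7 + 896/609994113 = -4269957895/609994113 ≈ -7.0000)
L = -4269957895/609994113 ≈ -7.0000
d(q, C) = -187 (d(q, C) = 54 - 241 = -187)
L/d(sqrt(483 + 489), W) = -4269957895/609994113/(-187) = -4269957895/609994113*(-1/187) = 4269957895/114068899131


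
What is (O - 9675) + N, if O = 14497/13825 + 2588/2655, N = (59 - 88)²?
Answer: -9262314689/1048725 ≈ -8832.0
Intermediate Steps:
N = 841 (N = (-29)² = 841)
O = 2121961/1048725 (O = 14497*(1/13825) + 2588*(1/2655) = 2071/1975 + 2588/2655 = 2121961/1048725 ≈ 2.0234)
(O - 9675) + N = (2121961/1048725 - 9675) + 841 = -10144292414/1048725 + 841 = -9262314689/1048725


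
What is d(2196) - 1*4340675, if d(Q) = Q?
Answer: -4338479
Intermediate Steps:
d(2196) - 1*4340675 = 2196 - 1*4340675 = 2196 - 4340675 = -4338479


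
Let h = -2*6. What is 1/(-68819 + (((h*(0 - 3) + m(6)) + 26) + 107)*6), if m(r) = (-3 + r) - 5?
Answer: -1/67817 ≈ -1.4746e-5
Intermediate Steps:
h = -12
m(r) = -8 + r
1/(-68819 + (((h*(0 - 3) + m(6)) + 26) + 107)*6) = 1/(-68819 + (((-12*(0 - 3) + (-8 + 6)) + 26) + 107)*6) = 1/(-68819 + (((-12*(-3) - 2) + 26) + 107)*6) = 1/(-68819 + (((36 - 2) + 26) + 107)*6) = 1/(-68819 + ((34 + 26) + 107)*6) = 1/(-68819 + (60 + 107)*6) = 1/(-68819 + 167*6) = 1/(-68819 + 1002) = 1/(-67817) = -1/67817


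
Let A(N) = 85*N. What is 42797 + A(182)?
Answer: 58267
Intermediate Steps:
42797 + A(182) = 42797 + 85*182 = 42797 + 15470 = 58267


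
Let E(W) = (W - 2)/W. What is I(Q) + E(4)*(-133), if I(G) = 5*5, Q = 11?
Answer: -83/2 ≈ -41.500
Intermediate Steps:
E(W) = (-2 + W)/W
I(G) = 25
I(Q) + E(4)*(-133) = 25 + ((-2 + 4)/4)*(-133) = 25 + ((1/4)*2)*(-133) = 25 + (1/2)*(-133) = 25 - 133/2 = -83/2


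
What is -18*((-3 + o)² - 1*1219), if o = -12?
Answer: 17892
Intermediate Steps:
-18*((-3 + o)² - 1*1219) = -18*((-3 - 12)² - 1*1219) = -18*((-15)² - 1219) = -18*(225 - 1219) = -18*(-994) = 17892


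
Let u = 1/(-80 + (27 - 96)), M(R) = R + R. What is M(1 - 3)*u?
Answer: 4/149 ≈ 0.026846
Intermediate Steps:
M(R) = 2*R
u = -1/149 (u = 1/(-80 - 69) = 1/(-149) = -1/149 ≈ -0.0067114)
M(1 - 3)*u = (2*(1 - 3))*(-1/149) = (2*(-2))*(-1/149) = -4*(-1/149) = 4/149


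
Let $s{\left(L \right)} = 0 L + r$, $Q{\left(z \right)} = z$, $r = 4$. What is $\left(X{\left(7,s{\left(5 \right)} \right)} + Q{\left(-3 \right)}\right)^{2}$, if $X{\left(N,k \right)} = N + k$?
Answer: $64$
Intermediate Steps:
$s{\left(L \right)} = 4$ ($s{\left(L \right)} = 0 L + 4 = 0 + 4 = 4$)
$\left(X{\left(7,s{\left(5 \right)} \right)} + Q{\left(-3 \right)}\right)^{2} = \left(\left(7 + 4\right) - 3\right)^{2} = \left(11 - 3\right)^{2} = 8^{2} = 64$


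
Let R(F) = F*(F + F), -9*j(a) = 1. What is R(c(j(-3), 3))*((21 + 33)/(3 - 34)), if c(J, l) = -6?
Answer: -3888/31 ≈ -125.42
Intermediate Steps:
j(a) = -⅑ (j(a) = -⅑*1 = -⅑)
R(F) = 2*F² (R(F) = F*(2*F) = 2*F²)
R(c(j(-3), 3))*((21 + 33)/(3 - 34)) = (2*(-6)²)*((21 + 33)/(3 - 34)) = (2*36)*(54/(-31)) = 72*(54*(-1/31)) = 72*(-54/31) = -3888/31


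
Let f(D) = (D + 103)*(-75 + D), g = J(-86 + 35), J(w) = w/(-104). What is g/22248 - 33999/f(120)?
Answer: -2913559349/859959360 ≈ -3.3880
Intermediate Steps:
J(w) = -w/104 (J(w) = w*(-1/104) = -w/104)
g = 51/104 (g = -(-86 + 35)/104 = -1/104*(-51) = 51/104 ≈ 0.49038)
f(D) = (-75 + D)*(103 + D) (f(D) = (103 + D)*(-75 + D) = (-75 + D)*(103 + D))
g/22248 - 33999/f(120) = (51/104)/22248 - 33999/(-7725 + 120**2 + 28*120) = (51/104)*(1/22248) - 33999/(-7725 + 14400 + 3360) = 17/771264 - 33999/10035 = 17/771264 - 33999*1/10035 = 17/771264 - 11333/3345 = -2913559349/859959360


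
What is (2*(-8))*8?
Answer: -128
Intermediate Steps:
(2*(-8))*8 = -16*8 = -128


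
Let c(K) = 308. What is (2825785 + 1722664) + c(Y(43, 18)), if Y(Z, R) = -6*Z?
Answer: 4548757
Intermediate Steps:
(2825785 + 1722664) + c(Y(43, 18)) = (2825785 + 1722664) + 308 = 4548449 + 308 = 4548757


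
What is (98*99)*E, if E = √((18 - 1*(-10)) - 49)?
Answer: 9702*I*√21 ≈ 44460.0*I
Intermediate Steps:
E = I*√21 (E = √((18 + 10) - 49) = √(28 - 49) = √(-21) = I*√21 ≈ 4.5826*I)
(98*99)*E = (98*99)*(I*√21) = 9702*(I*√21) = 9702*I*√21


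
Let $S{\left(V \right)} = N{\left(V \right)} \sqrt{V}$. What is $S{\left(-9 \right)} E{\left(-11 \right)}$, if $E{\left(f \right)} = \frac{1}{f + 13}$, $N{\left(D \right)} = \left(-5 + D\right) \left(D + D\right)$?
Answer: $378 i \approx 378.0 i$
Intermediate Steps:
$N{\left(D \right)} = 2 D \left(-5 + D\right)$ ($N{\left(D \right)} = \left(-5 + D\right) 2 D = 2 D \left(-5 + D\right)$)
$S{\left(V \right)} = 2 V^{\frac{3}{2}} \left(-5 + V\right)$ ($S{\left(V \right)} = 2 V \left(-5 + V\right) \sqrt{V} = 2 V^{\frac{3}{2}} \left(-5 + V\right)$)
$E{\left(f \right)} = \frac{1}{13 + f}$
$S{\left(-9 \right)} E{\left(-11 \right)} = \frac{2 \left(-9\right)^{\frac{3}{2}} \left(-5 - 9\right)}{13 - 11} = \frac{2 \left(- 27 i\right) \left(-14\right)}{2} = 756 i \frac{1}{2} = 378 i$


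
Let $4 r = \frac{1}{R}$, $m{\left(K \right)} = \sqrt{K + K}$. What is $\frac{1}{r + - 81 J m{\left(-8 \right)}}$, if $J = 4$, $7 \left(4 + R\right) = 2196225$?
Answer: $\frac{61493516}{129620166104227221553} + \frac{100015560265607424 i}{129620166104227221553} \approx 4.7441 \cdot 10^{-13} + 0.0007716 i$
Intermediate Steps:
$R = \frac{2196197}{7}$ ($R = -4 + \frac{1}{7} \cdot 2196225 = -4 + \frac{2196225}{7} = \frac{2196197}{7} \approx 3.1374 \cdot 10^{5}$)
$m{\left(K \right)} = \sqrt{2} \sqrt{K}$ ($m{\left(K \right)} = \sqrt{2 K} = \sqrt{2} \sqrt{K}$)
$r = \frac{7}{8784788}$ ($r = \frac{1}{4 \cdot \frac{2196197}{7}} = \frac{1}{4} \cdot \frac{7}{2196197} = \frac{7}{8784788} \approx 7.9683 \cdot 10^{-7}$)
$\frac{1}{r + - 81 J m{\left(-8 \right)}} = \frac{1}{\frac{7}{8784788} + \left(-81\right) 4 \sqrt{2} \sqrt{-8}} = \frac{1}{\frac{7}{8784788} - 324 \sqrt{2} \cdot 2 i \sqrt{2}} = \frac{1}{\frac{7}{8784788} - 324 \cdot 4 i} = \frac{1}{\frac{7}{8784788} - 1296 i} = \frac{77172500204944 \left(\frac{7}{8784788} + 1296 i\right)}{129620166104227221553}$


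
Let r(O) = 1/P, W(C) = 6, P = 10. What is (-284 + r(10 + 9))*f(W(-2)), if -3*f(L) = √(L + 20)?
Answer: 2839*√26/30 ≈ 482.54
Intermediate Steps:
f(L) = -√(20 + L)/3 (f(L) = -√(L + 20)/3 = -√(20 + L)/3)
r(O) = ⅒ (r(O) = 1/10 = ⅒)
(-284 + r(10 + 9))*f(W(-2)) = (-284 + ⅒)*(-√(20 + 6)/3) = -(-2839)*√26/30 = 2839*√26/30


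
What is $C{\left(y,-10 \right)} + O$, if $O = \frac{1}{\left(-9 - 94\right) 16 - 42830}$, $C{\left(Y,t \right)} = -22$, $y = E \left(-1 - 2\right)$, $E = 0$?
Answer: $- \frac{978517}{44478} \approx -22.0$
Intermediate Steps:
$y = 0$ ($y = 0 \left(-1 - 2\right) = 0 \left(-3\right) = 0$)
$O = - \frac{1}{44478}$ ($O = \frac{1}{\left(-103\right) 16 - 42830} = \frac{1}{-1648 - 42830} = \frac{1}{-44478} = - \frac{1}{44478} \approx -2.2483 \cdot 10^{-5}$)
$C{\left(y,-10 \right)} + O = -22 - \frac{1}{44478} = - \frac{978517}{44478}$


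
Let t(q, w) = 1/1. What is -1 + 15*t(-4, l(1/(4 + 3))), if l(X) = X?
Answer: 14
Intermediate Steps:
t(q, w) = 1
-1 + 15*t(-4, l(1/(4 + 3))) = -1 + 15*1 = -1 + 15 = 14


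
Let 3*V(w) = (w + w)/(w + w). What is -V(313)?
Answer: -⅓ ≈ -0.33333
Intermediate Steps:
V(w) = ⅓ (V(w) = ((w + w)/(w + w))/3 = ((2*w)/((2*w)))/3 = ((2*w)*(1/(2*w)))/3 = (⅓)*1 = ⅓)
-V(313) = -1*⅓ = -⅓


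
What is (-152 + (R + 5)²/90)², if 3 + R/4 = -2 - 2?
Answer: 172948801/8100 ≈ 21352.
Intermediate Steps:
R = -28 (R = -12 + 4*(-2 - 2) = -12 + 4*(-4) = -12 - 16 = -28)
(-152 + (R + 5)²/90)² = (-152 + (-28 + 5)²/90)² = (-152 + (-23)²*(1/90))² = (-152 + 529*(1/90))² = (-152 + 529/90)² = (-13151/90)² = 172948801/8100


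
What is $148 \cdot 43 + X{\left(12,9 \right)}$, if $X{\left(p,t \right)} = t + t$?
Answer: $6382$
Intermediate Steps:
$X{\left(p,t \right)} = 2 t$
$148 \cdot 43 + X{\left(12,9 \right)} = 148 \cdot 43 + 2 \cdot 9 = 6364 + 18 = 6382$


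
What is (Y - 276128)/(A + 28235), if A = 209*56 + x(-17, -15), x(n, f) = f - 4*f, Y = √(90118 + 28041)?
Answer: -17258/2499 + √118159/39984 ≈ -6.8974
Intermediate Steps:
Y = √118159 ≈ 343.74
x(n, f) = -3*f
A = 11749 (A = 209*56 - 3*(-15) = 11704 + 45 = 11749)
(Y - 276128)/(A + 28235) = (√118159 - 276128)/(11749 + 28235) = (-276128 + √118159)/39984 = (-276128 + √118159)*(1/39984) = -17258/2499 + √118159/39984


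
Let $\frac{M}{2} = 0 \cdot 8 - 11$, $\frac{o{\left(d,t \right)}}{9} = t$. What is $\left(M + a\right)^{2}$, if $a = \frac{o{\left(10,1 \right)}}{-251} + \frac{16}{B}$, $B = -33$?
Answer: $\frac{34796798521}{68608089} \approx 507.18$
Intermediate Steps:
$o{\left(d,t \right)} = 9 t$
$a = - \frac{4313}{8283}$ ($a = \frac{9 \cdot 1}{-251} + \frac{16}{-33} = 9 \left(- \frac{1}{251}\right) + 16 \left(- \frac{1}{33}\right) = - \frac{9}{251} - \frac{16}{33} = - \frac{4313}{8283} \approx -0.52071$)
$M = -22$ ($M = 2 \left(0 \cdot 8 - 11\right) = 2 \left(0 - 11\right) = 2 \left(-11\right) = -22$)
$\left(M + a\right)^{2} = \left(-22 - \frac{4313}{8283}\right)^{2} = \left(- \frac{186539}{8283}\right)^{2} = \frac{34796798521}{68608089}$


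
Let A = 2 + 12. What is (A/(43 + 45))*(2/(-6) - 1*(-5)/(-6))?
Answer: -49/264 ≈ -0.18561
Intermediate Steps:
A = 14
(A/(43 + 45))*(2/(-6) - 1*(-5)/(-6)) = (14/(43 + 45))*(2/(-6) - 1*(-5)/(-6)) = (14/88)*(2*(-1/6) + 5*(-1/6)) = (14*(1/88))*(-1/3 - 5/6) = (7/44)*(-7/6) = -49/264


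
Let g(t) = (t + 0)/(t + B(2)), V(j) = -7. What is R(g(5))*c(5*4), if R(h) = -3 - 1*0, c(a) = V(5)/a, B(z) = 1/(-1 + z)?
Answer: 21/20 ≈ 1.0500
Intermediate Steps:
c(a) = -7/a
g(t) = t/(1 + t) (g(t) = (t + 0)/(t + 1/(-1 + 2)) = t/(t + 1/1) = t/(t + 1) = t/(1 + t))
R(h) = -3 (R(h) = -3 + 0 = -3)
R(g(5))*c(5*4) = -(-21)/(5*4) = -(-21)/20 = -3*(-7/20) = 21/20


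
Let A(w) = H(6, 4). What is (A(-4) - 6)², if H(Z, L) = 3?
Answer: 9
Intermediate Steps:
A(w) = 3
(A(-4) - 6)² = (3 - 6)² = (-3)² = 9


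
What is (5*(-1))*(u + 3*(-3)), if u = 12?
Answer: -15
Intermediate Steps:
(5*(-1))*(u + 3*(-3)) = (5*(-1))*(12 + 3*(-3)) = -5*(12 - 9) = -5*3 = -15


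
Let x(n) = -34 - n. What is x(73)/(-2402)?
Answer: 107/2402 ≈ 0.044546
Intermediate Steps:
x(73)/(-2402) = (-34 - 1*73)/(-2402) = (-34 - 73)*(-1/2402) = -107*(-1/2402) = 107/2402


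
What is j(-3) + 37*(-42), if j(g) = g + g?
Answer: -1560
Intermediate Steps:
j(g) = 2*g
j(-3) + 37*(-42) = 2*(-3) + 37*(-42) = -6 - 1554 = -1560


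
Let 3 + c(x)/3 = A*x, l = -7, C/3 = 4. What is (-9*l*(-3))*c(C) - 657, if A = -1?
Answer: 7848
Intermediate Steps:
C = 12 (C = 3*4 = 12)
c(x) = -9 - 3*x (c(x) = -9 + 3*(-x) = -9 - 3*x)
(-9*l*(-3))*c(C) - 657 = (-9*(-7)*(-3))*(-9 - 3*12) - 657 = (63*(-3))*(-9 - 36) - 657 = -189*(-45) - 657 = 8505 - 657 = 7848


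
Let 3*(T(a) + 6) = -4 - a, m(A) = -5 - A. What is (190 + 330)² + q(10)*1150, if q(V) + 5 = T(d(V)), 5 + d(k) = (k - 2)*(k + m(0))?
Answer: 242800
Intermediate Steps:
d(k) = -5 + (-5 + k)*(-2 + k) (d(k) = -5 + (k - 2)*(k + (-5 - 1*0)) = -5 + (-2 + k)*(k + (-5 + 0)) = -5 + (-2 + k)*(k - 5) = -5 + (-2 + k)*(-5 + k) = -5 + (-5 + k)*(-2 + k))
T(a) = -22/3 - a/3 (T(a) = -6 + (-4 - a)/3 = -6 + (-4/3 - a/3) = -22/3 - a/3)
q(V) = -14 - V²/3 + 7*V/3 (q(V) = -5 + (-22/3 - (5 + V² - 7*V)/3) = -5 + (-22/3 + (-5/3 - V²/3 + 7*V/3)) = -5 + (-9 - V²/3 + 7*V/3) = -14 - V²/3 + 7*V/3)
(190 + 330)² + q(10)*1150 = (190 + 330)² + (-14 - ⅓*10² + (7/3)*10)*1150 = 520² + (-14 - ⅓*100 + 70/3)*1150 = 270400 + (-14 - 100/3 + 70/3)*1150 = 270400 - 24*1150 = 270400 - 27600 = 242800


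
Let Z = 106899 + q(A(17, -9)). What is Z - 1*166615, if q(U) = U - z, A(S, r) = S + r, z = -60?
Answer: -59648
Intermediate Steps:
q(U) = 60 + U (q(U) = U - 1*(-60) = U + 60 = 60 + U)
Z = 106967 (Z = 106899 + (60 + (17 - 9)) = 106899 + (60 + 8) = 106899 + 68 = 106967)
Z - 1*166615 = 106967 - 1*166615 = 106967 - 166615 = -59648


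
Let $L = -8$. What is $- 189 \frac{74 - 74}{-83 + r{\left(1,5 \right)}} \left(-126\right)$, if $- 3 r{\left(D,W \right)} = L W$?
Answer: $0$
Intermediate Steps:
$r{\left(D,W \right)} = \frac{8 W}{3}$ ($r{\left(D,W \right)} = - \frac{\left(-8\right) W}{3} = \frac{8 W}{3}$)
$- 189 \frac{74 - 74}{-83 + r{\left(1,5 \right)}} \left(-126\right) = - 189 \frac{74 - 74}{-83 + \frac{8}{3} \cdot 5} \left(-126\right) = - 189 \frac{0}{-83 + \frac{40}{3}} \left(-126\right) = - 189 \frac{0}{- \frac{209}{3}} \left(-126\right) = - 189 \cdot 0 \left(- \frac{3}{209}\right) \left(-126\right) = \left(-189\right) 0 \left(-126\right) = 0 \left(-126\right) = 0$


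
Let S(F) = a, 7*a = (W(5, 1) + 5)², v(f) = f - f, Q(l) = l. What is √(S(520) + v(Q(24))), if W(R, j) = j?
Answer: 6*√7/7 ≈ 2.2678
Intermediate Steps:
v(f) = 0
a = 36/7 (a = (1 + 5)²/7 = (⅐)*6² = (⅐)*36 = 36/7 ≈ 5.1429)
S(F) = 36/7
√(S(520) + v(Q(24))) = √(36/7 + 0) = √(36/7) = 6*√7/7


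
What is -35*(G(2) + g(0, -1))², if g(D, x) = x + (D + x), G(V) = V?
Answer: 0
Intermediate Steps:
g(D, x) = D + 2*x
-35*(G(2) + g(0, -1))² = -35*(2 + (0 + 2*(-1)))² = -35*(2 + (0 - 2))² = -35*(2 - 2)² = -35*0² = -35*0 = 0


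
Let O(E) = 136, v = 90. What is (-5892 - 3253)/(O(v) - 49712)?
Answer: 9145/49576 ≈ 0.18446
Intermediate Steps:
(-5892 - 3253)/(O(v) - 49712) = (-5892 - 3253)/(136 - 49712) = -9145/(-49576) = -9145*(-1/49576) = 9145/49576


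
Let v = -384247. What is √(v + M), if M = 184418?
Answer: I*√199829 ≈ 447.02*I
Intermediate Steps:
√(v + M) = √(-384247 + 184418) = √(-199829) = I*√199829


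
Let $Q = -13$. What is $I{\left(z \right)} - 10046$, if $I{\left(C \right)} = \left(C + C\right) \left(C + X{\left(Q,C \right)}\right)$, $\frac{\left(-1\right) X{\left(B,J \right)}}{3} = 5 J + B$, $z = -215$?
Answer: $-1321116$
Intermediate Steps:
$X{\left(B,J \right)} = - 15 J - 3 B$ ($X{\left(B,J \right)} = - 3 \left(5 J + B\right) = - 3 \left(B + 5 J\right) = - 15 J - 3 B$)
$I{\left(C \right)} = 2 C \left(39 - 14 C\right)$ ($I{\left(C \right)} = \left(C + C\right) \left(C - \left(-39 + 15 C\right)\right) = 2 C \left(C - \left(-39 + 15 C\right)\right) = 2 C \left(39 - 14 C\right)$)
$I{\left(z \right)} - 10046 = 2 \left(-215\right) \left(39 - -3010\right) - 10046 = 2 \left(-215\right) \left(39 + 3010\right) - 10046 = 2 \left(-215\right) 3049 - 10046 = -1311070 - 10046 = -1321116$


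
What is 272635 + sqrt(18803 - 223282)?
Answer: 272635 + I*sqrt(204479) ≈ 2.7264e+5 + 452.19*I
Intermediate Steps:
272635 + sqrt(18803 - 223282) = 272635 + sqrt(-204479) = 272635 + I*sqrt(204479)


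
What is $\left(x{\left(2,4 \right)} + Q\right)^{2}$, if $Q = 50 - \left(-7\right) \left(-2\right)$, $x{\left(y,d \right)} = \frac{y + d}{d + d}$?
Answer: $\frac{21609}{16} \approx 1350.6$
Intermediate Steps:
$x{\left(y,d \right)} = \frac{d + y}{2 d}$
$Q = 36$ ($Q = 50 - 14 = 36$)
$\left(x{\left(2,4 \right)} + Q\right)^{2} = \left(\frac{4 + 2}{2 \cdot 4} + 36\right)^{2} = \left(\frac{1}{2} \cdot \frac{1}{4} \cdot 6 + 36\right)^{2} = \left(\frac{3}{4} + 36\right)^{2} = \left(\frac{147}{4}\right)^{2} = \frac{21609}{16}$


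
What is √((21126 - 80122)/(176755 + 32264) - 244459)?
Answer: I*√29584951501143/11001 ≈ 494.43*I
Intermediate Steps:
√((21126 - 80122)/(176755 + 32264) - 244459) = √(-58996/209019 - 244459) = √(-51096634717/209019) = I*√29584951501143/11001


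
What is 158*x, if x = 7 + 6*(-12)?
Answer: -10270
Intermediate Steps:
x = -65 (x = 7 - 72 = -65)
158*x = 158*(-65) = -10270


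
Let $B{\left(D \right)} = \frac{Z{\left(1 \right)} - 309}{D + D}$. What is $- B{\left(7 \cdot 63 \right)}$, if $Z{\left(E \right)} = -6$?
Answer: $\frac{5}{14} \approx 0.35714$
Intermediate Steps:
$B{\left(D \right)} = - \frac{315}{2 D}$ ($B{\left(D \right)} = \frac{-6 - 309}{D + D} = - \frac{315}{2 D}$)
$- B{\left(7 \cdot 63 \right)} = - \frac{-315}{2 \cdot 7 \cdot 63} = - \frac{-315}{2 \cdot 441} = \left(-1\right) \left(- \frac{5}{14}\right) = \frac{5}{14}$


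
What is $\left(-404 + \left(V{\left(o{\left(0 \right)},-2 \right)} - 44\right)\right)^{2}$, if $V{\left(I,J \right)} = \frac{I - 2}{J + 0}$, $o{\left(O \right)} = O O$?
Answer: $199809$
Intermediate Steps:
$o{\left(O \right)} = O^{2}$
$V{\left(I,J \right)} = \frac{-2 + I}{J}$ ($V{\left(I,J \right)} = \frac{I + \left(-3 + 1\right)}{J} = \frac{I - 2}{J} = \frac{-2 + I}{J}$)
$\left(-404 + \left(V{\left(o{\left(0 \right)},-2 \right)} - 44\right)\right)^{2} = \left(-404 - \left(44 - \frac{-2 + 0^{2}}{-2}\right)\right)^{2} = \left(-404 - \left(44 + \frac{-2 + 0}{2}\right)\right)^{2} = \left(-404 - 43\right)^{2} = \left(-447\right)^{2} = 199809$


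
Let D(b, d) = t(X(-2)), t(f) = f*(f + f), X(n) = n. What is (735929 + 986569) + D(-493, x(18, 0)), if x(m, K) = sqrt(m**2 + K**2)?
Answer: 1722506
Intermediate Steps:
x(m, K) = sqrt(K**2 + m**2)
t(f) = 2*f**2 (t(f) = f*(2*f) = 2*f**2)
D(b, d) = 8 (D(b, d) = 2*(-2)**2 = 2*4 = 8)
(735929 + 986569) + D(-493, x(18, 0)) = (735929 + 986569) + 8 = 1722498 + 8 = 1722506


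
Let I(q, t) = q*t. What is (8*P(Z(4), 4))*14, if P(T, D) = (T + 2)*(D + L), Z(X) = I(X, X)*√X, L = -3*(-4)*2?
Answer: 106624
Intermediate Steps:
L = 24 (L = 12*2 = 24)
Z(X) = X^(5/2) (Z(X) = (X*X)*√X = X²*√X = X^(5/2))
P(T, D) = (2 + T)*(24 + D) (P(T, D) = (T + 2)*(D + 24) = (2 + T)*(24 + D))
(8*P(Z(4), 4))*14 = (8*(48 + 2*4 + 24*4^(5/2) + 4*4^(5/2)))*14 = (8*(48 + 8 + 24*32 + 4*32))*14 = (8*(48 + 8 + 768 + 128))*14 = (8*952)*14 = 7616*14 = 106624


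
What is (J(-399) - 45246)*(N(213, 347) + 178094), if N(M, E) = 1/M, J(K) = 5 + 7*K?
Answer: -1822122860782/213 ≈ -8.5546e+9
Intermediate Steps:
(J(-399) - 45246)*(N(213, 347) + 178094) = ((5 + 7*(-399)) - 45246)*(1/213 + 178094) = ((5 - 2793) - 45246)*(1/213 + 178094) = (-2788 - 45246)*(37934023/213) = -48034*37934023/213 = -1822122860782/213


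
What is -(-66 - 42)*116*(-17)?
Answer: -212976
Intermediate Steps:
-(-66 - 42)*116*(-17) = -(-108*116)*(-17) = -(-12528)*(-17) = -1*212976 = -212976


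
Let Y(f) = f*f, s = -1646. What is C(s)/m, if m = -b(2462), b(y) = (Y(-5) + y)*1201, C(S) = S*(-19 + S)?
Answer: -913530/995629 ≈ -0.91754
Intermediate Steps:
Y(f) = f**2
b(y) = 30025 + 1201*y (b(y) = ((-5)**2 + y)*1201 = (25 + y)*1201 = 30025 + 1201*y)
m = -2986887 (m = -(30025 + 1201*2462) = -(30025 + 2956862) = -1*2986887 = -2986887)
C(s)/m = -1646*(-19 - 1646)/(-2986887) = -1646*(-1665)*(-1/2986887) = 2740590*(-1/2986887) = -913530/995629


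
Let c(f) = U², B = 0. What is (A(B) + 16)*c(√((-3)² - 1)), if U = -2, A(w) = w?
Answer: 64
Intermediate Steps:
c(f) = 4 (c(f) = (-2)² = 4)
(A(B) + 16)*c(√((-3)² - 1)) = (0 + 16)*4 = 16*4 = 64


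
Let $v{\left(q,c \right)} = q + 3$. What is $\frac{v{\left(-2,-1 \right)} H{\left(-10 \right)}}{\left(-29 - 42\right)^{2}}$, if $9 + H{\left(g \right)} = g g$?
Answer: $\frac{91}{5041} \approx 0.018052$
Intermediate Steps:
$v{\left(q,c \right)} = 3 + q$
$H{\left(g \right)} = -9 + g^{2}$ ($H{\left(g \right)} = -9 + g g = -9 + g^{2}$)
$\frac{v{\left(-2,-1 \right)} H{\left(-10 \right)}}{\left(-29 - 42\right)^{2}} = \frac{\left(3 - 2\right) \left(-9 + \left(-10\right)^{2}\right)}{\left(-29 - 42\right)^{2}} = \frac{1 \left(-9 + 100\right)}{\left(-71\right)^{2}} = \frac{1 \cdot 91}{5041} = 91 \cdot \frac{1}{5041} = \frac{91}{5041}$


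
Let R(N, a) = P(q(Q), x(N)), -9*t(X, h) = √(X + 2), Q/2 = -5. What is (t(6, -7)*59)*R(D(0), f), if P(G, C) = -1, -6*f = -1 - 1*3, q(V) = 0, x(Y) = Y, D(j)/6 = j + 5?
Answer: 118*√2/9 ≈ 18.542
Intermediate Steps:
D(j) = 30 + 6*j (D(j) = 6*(j + 5) = 6*(5 + j) = 30 + 6*j)
Q = -10 (Q = 2*(-5) = -10)
t(X, h) = -√(2 + X)/9 (t(X, h) = -√(X + 2)/9 = -√(2 + X)/9)
f = ⅔ (f = -(-1 - 1*3)/6 = -(-1 - 3)/6 = -⅙*(-4) = ⅔ ≈ 0.66667)
R(N, a) = -1
(t(6, -7)*59)*R(D(0), f) = (-√(2 + 6)/9*59)*(-1) = (-2*√2/9*59)*(-1) = -118*√2/9*(-1) = 118*√2/9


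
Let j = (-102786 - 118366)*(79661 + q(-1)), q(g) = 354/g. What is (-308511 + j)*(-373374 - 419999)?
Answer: 13915135794170275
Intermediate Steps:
j = -17538901664 (j = (-102786 - 118366)*(79661 + 354/(-1)) = -221152*(79661 + 354*(-1)) = -221152*(79661 - 354) = -221152*79307 = -17538901664)
(-308511 + j)*(-373374 - 419999) = (-308511 - 17538901664)*(-373374 - 419999) = -17539210175*(-793373) = 13915135794170275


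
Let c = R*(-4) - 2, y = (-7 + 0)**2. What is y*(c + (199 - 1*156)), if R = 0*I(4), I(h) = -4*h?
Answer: 2009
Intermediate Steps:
R = 0 (R = 0*(-4*4) = 0*(-16) = 0)
y = 49 (y = (-7)**2 = 49)
c = -2 (c = 0*(-4) - 2 = 0 - 2 = -2)
y*(c + (199 - 1*156)) = 49*(-2 + (199 - 1*156)) = 49*(-2 + (199 - 156)) = 49*(-2 + 43) = 49*41 = 2009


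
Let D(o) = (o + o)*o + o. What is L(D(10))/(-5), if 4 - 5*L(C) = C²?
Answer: 44096/25 ≈ 1763.8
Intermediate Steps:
D(o) = o + 2*o² (D(o) = (2*o)*o + o = 2*o² + o = o + 2*o²)
L(C) = ⅘ - C²/5
L(D(10))/(-5) = (⅘ - 100*(1 + 2*10)²/5)/(-5) = -(⅘ - 100*(1 + 20)²/5)/5 = -(⅘ - (10*21)²/5)/5 = -(⅘ - ⅕*210²)/5 = -(⅘ - ⅕*44100)/5 = -(⅘ - 8820)/5 = -⅕*(-44096/5) = 44096/25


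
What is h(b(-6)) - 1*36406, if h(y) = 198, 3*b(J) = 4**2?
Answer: -36208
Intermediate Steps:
b(J) = 16/3 (b(J) = (1/3)*4**2 = (1/3)*16 = 16/3)
h(b(-6)) - 1*36406 = 198 - 1*36406 = 198 - 36406 = -36208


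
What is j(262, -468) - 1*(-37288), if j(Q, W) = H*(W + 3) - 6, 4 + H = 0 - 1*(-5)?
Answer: 36817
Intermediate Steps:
H = 1 (H = -4 + (0 - 1*(-5)) = -4 + (0 + 5) = -4 + 5 = 1)
j(Q, W) = -3 + W (j(Q, W) = 1*(W + 3) - 6 = 1*(3 + W) - 6 = (3 + W) - 6 = -3 + W)
j(262, -468) - 1*(-37288) = (-3 - 468) - 1*(-37288) = -471 + 37288 = 36817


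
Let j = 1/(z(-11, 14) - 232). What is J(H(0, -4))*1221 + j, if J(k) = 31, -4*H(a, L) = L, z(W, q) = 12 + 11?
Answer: 7910858/209 ≈ 37851.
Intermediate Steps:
z(W, q) = 23
H(a, L) = -L/4
j = -1/209 (j = 1/(23 - 232) = 1/(-209) = -1/209 ≈ -0.0047847)
J(H(0, -4))*1221 + j = 31*1221 - 1/209 = 37851 - 1/209 = 7910858/209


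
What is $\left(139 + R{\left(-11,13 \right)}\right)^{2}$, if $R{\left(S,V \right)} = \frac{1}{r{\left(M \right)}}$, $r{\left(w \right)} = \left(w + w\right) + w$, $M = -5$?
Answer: $\frac{4343056}{225} \approx 19302.0$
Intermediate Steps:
$r{\left(w \right)} = 3 w$ ($r{\left(w \right)} = 2 w + w = 3 w$)
$R{\left(S,V \right)} = - \frac{1}{15}$ ($R{\left(S,V \right)} = \frac{1}{3 \left(-5\right)} = \frac{1}{-15} = - \frac{1}{15}$)
$\left(139 + R{\left(-11,13 \right)}\right)^{2} = \left(139 - \frac{1}{15}\right)^{2} = \left(\frac{2084}{15}\right)^{2} = \frac{4343056}{225}$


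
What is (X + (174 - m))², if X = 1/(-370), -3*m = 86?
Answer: 50605651849/1232100 ≈ 41073.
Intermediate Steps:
m = -86/3 (m = -⅓*86 = -86/3 ≈ -28.667)
X = -1/370 ≈ -0.0027027
(X + (174 - m))² = (-1/370 + (174 - 1*(-86/3)))² = (-1/370 + (174 + 86/3))² = (-1/370 + 608/3)² = (224957/1110)² = 50605651849/1232100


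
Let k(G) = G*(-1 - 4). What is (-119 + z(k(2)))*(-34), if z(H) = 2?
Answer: 3978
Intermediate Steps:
k(G) = -5*G (k(G) = G*(-5) = -5*G)
(-119 + z(k(2)))*(-34) = (-119 + 2)*(-34) = -117*(-34) = 3978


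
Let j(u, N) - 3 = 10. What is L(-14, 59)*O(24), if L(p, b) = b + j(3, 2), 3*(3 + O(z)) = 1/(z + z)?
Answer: -431/2 ≈ -215.50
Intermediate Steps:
O(z) = -3 + 1/(6*z) (O(z) = -3 + 1/(3*(z + z)) = -3 + 1/(3*((2*z))) = -3 + (1/(2*z))/3 = -3 + 1/(6*z))
j(u, N) = 13 (j(u, N) = 3 + 10 = 13)
L(p, b) = 13 + b (L(p, b) = b + 13 = 13 + b)
L(-14, 59)*O(24) = (13 + 59)*(-3 + (1/6)/24) = 72*(-3 + (1/6)*(1/24)) = 72*(-3 + 1/144) = 72*(-431/144) = -431/2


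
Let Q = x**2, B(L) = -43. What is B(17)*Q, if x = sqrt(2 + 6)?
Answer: -344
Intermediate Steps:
x = 2*sqrt(2) (x = sqrt(8) = 2*sqrt(2) ≈ 2.8284)
Q = 8 (Q = (2*sqrt(2))**2 = 8)
B(17)*Q = -43*8 = -344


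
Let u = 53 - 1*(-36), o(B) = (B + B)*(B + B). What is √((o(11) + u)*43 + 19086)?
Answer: 5*√1749 ≈ 209.11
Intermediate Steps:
o(B) = 4*B² (o(B) = (2*B)*(2*B) = 4*B²)
u = 89 (u = 53 + 36 = 89)
√((o(11) + u)*43 + 19086) = √((4*11² + 89)*43 + 19086) = √((4*121 + 89)*43 + 19086) = √((484 + 89)*43 + 19086) = √(573*43 + 19086) = √(24639 + 19086) = √43725 = 5*√1749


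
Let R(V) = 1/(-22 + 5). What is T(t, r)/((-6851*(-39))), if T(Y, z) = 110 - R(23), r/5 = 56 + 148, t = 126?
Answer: 1871/4542213 ≈ 0.00041191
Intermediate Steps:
R(V) = -1/17 (R(V) = 1/(-17) = -1/17)
r = 1020 (r = 5*(56 + 148) = 5*204 = 1020)
T(Y, z) = 1871/17 (T(Y, z) = 110 - 1*(-1/17) = 110 + 1/17 = 1871/17)
T(t, r)/((-6851*(-39))) = 1871/(17*((-6851*(-39)))) = (1871/17)/267189 = (1871/17)*(1/267189) = 1871/4542213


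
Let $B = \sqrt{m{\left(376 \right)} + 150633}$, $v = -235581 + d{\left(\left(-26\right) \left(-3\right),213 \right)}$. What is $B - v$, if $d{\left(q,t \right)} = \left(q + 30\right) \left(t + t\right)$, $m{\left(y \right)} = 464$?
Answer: $189573 + \sqrt{151097} \approx 1.8996 \cdot 10^{5}$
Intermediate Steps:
$d{\left(q,t \right)} = 2 t \left(30 + q\right)$ ($d{\left(q,t \right)} = \left(30 + q\right) 2 t = 2 t \left(30 + q\right)$)
$v = -189573$ ($v = -235581 + 2 \cdot 213 \left(30 - -78\right) = -235581 + 2 \cdot 213 \left(30 + 78\right) = -235581 + 2 \cdot 213 \cdot 108 = -235581 + 46008 = -189573$)
$B = \sqrt{151097}$ ($B = \sqrt{464 + 150633} = \sqrt{151097} \approx 388.71$)
$B - v = \sqrt{151097} - -189573 = \sqrt{151097} + 189573 = 189573 + \sqrt{151097}$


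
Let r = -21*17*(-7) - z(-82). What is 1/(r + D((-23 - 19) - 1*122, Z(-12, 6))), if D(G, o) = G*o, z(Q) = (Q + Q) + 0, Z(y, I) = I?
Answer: 1/1679 ≈ 0.00059559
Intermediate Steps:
z(Q) = 2*Q (z(Q) = 2*Q + 0 = 2*Q)
r = 2663 (r = -21*17*(-7) - 2*(-82) = -357*(-7) - 1*(-164) = 2499 + 164 = 2663)
1/(r + D((-23 - 19) - 1*122, Z(-12, 6))) = 1/(2663 + ((-23 - 19) - 1*122)*6) = 1/(2663 + (-42 - 122)*6) = 1/(2663 - 164*6) = 1/(2663 - 984) = 1/1679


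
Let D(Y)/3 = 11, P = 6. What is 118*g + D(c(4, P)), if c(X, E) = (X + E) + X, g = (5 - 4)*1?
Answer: 151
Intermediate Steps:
g = 1 (g = 1*1 = 1)
c(X, E) = E + 2*X (c(X, E) = (E + X) + X = E + 2*X)
D(Y) = 33 (D(Y) = 3*11 = 33)
118*g + D(c(4, P)) = 118*1 + 33 = 118 + 33 = 151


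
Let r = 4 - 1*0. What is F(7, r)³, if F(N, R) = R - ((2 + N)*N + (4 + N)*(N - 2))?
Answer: -1481544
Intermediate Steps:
r = 4 (r = 4 + 0 = 4)
F(N, R) = R - N*(2 + N) - (-2 + N)*(4 + N) (F(N, R) = R - (N*(2 + N) + (4 + N)*(-2 + N)) = R - (N*(2 + N) + (-2 + N)*(4 + N)) = R + (-N*(2 + N) - (-2 + N)*(4 + N)) = R - N*(2 + N) - (-2 + N)*(4 + N))
F(7, r)³ = (8 + 4 - 4*7 - 2*7²)³ = (8 + 4 - 28 - 2*49)³ = (8 + 4 - 28 - 98)³ = (-114)³ = -1481544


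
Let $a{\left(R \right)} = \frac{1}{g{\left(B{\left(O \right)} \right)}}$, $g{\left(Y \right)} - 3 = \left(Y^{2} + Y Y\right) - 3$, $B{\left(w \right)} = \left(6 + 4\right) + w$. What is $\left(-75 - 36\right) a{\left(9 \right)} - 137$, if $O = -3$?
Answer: $- \frac{13537}{98} \approx -138.13$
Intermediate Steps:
$B{\left(w \right)} = 10 + w$
$g{\left(Y \right)} = 2 Y^{2}$ ($g{\left(Y \right)} = 3 - \left(3 - Y^{2} - Y Y\right) = 3 + \left(\left(Y^{2} + Y^{2}\right) - 3\right) = 3 + \left(2 Y^{2} - 3\right) = 3 + \left(-3 + 2 Y^{2}\right) = 2 Y^{2}$)
$a{\left(R \right)} = \frac{1}{98}$ ($a{\left(R \right)} = \frac{1}{2 \left(10 - 3\right)^{2}} = \frac{1}{2 \cdot 7^{2}} = \frac{1}{2 \cdot 49} = \frac{1}{98}$)
$\left(-75 - 36\right) a{\left(9 \right)} - 137 = \left(-75 - 36\right) \frac{1}{98} - 137 = \left(-111\right) \frac{1}{98} - 137 = - \frac{111}{98} - 137 = - \frac{13537}{98}$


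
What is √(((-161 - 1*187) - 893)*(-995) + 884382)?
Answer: √2119177 ≈ 1455.7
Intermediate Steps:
√(((-161 - 1*187) - 893)*(-995) + 884382) = √(((-161 - 187) - 893)*(-995) + 884382) = √((-348 - 893)*(-995) + 884382) = √(-1241*(-995) + 884382) = √(1234795 + 884382) = √2119177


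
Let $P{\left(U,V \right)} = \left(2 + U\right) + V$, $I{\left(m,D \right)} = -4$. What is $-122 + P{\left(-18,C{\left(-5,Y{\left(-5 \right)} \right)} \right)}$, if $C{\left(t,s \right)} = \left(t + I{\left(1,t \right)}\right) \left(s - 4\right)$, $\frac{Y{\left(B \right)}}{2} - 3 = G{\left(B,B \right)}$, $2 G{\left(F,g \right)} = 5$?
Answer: $-201$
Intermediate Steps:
$G{\left(F,g \right)} = \frac{5}{2}$ ($G{\left(F,g \right)} = \frac{1}{2} \cdot 5 = \frac{5}{2}$)
$Y{\left(B \right)} = 11$ ($Y{\left(B \right)} = 6 + 2 \cdot \frac{5}{2} = 6 + 5 = 11$)
$C{\left(t,s \right)} = \left(-4 + s\right) \left(-4 + t\right)$ ($C{\left(t,s \right)} = \left(t - 4\right) \left(s - 4\right) = \left(-4 + t\right) \left(-4 + s\right) = \left(-4 + s\right) \left(-4 + t\right)$)
$P{\left(U,V \right)} = 2 + U + V$
$-122 + P{\left(-18,C{\left(-5,Y{\left(-5 \right)} \right)} \right)} = -122 + \left(2 - 18 + \left(16 - 44 - -20 + 11 \left(-5\right)\right)\right) = -122 + \left(2 - 18 + \left(16 - 44 + 20 - 55\right)\right) = -122 - 79 = -201$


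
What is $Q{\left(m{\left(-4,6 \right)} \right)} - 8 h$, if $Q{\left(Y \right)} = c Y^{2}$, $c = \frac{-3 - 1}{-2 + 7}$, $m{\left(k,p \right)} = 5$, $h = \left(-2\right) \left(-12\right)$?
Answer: $-212$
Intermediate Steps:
$h = 24$
$c = - \frac{4}{5} \approx -0.8$
$Q{\left(Y \right)} = - \frac{4 Y^{2}}{5}$
$Q{\left(m{\left(-4,6 \right)} \right)} - 8 h = - \frac{4 \cdot 5^{2}}{5} - 192 = \left(- \frac{4}{5}\right) 25 - 192 = -20 - 192 = -212$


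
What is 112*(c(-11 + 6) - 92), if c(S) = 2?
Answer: -10080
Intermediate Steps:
112*(c(-11 + 6) - 92) = 112*(2 - 92) = 112*(-90) = -10080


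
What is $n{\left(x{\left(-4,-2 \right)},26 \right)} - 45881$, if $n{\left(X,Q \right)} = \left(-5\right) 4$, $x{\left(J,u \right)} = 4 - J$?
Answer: $-45901$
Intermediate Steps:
$n{\left(X,Q \right)} = -20$
$n{\left(x{\left(-4,-2 \right)},26 \right)} - 45881 = -20 - 45881 = -45901$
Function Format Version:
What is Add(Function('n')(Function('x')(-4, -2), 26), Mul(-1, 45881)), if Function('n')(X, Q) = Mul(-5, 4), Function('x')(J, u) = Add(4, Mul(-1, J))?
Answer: -45901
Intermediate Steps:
Function('n')(X, Q) = -20
Add(Function('n')(Function('x')(-4, -2), 26), Mul(-1, 45881)) = Add(-20, Mul(-1, 45881)) = Add(-20, -45881) = -45901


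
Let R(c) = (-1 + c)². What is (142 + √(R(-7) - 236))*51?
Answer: 7242 + 102*I*√43 ≈ 7242.0 + 668.86*I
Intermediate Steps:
(142 + √(R(-7) - 236))*51 = (142 + √((-1 - 7)² - 236))*51 = (142 + √((-8)² - 236))*51 = (142 + √(64 - 236))*51 = (142 + √(-172))*51 = (142 + 2*I*√43)*51 = 7242 + 102*I*√43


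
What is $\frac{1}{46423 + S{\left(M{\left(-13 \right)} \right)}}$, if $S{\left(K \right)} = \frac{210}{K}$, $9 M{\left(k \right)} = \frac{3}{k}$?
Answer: $\frac{1}{38233} \approx 2.6155 \cdot 10^{-5}$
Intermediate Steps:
$M{\left(k \right)} = \frac{1}{3 k}$ ($M{\left(k \right)} = \frac{3 \frac{1}{k}}{9} = \frac{1}{3 k}$)
$\frac{1}{46423 + S{\left(M{\left(-13 \right)} \right)}} = \frac{1}{46423 + \frac{210}{\frac{1}{3} \frac{1}{-13}}} = \frac{1}{46423 + \frac{210}{\frac{1}{3} \left(- \frac{1}{13}\right)}} = \frac{1}{46423 + \frac{210}{- \frac{1}{39}}} = \frac{1}{46423 + 210 \left(-39\right)} = \frac{1}{46423 - 8190} = \frac{1}{38233}$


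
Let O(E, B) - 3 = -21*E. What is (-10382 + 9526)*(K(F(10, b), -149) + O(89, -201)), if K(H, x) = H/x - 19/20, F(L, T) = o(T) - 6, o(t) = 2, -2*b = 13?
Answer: 1190574234/745 ≈ 1.5981e+6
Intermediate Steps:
b = -13/2 (b = -½*13 = -13/2 ≈ -6.5000)
F(L, T) = -4 (F(L, T) = 2 - 6 = -4)
O(E, B) = 3 - 21*E
K(H, x) = -19/20 + H/x (K(H, x) = H/x - 19*1/20 = H/x - 19/20 = -19/20 + H/x)
(-10382 + 9526)*(K(F(10, b), -149) + O(89, -201)) = (-10382 + 9526)*((-19/20 - 4/(-149)) + (3 - 21*89)) = -856*((-19/20 - 4*(-1/149)) + (3 - 1869)) = -856*((-19/20 + 4/149) - 1866) = -856*(-2751/2980 - 1866) = -856*(-5563431/2980) = 1190574234/745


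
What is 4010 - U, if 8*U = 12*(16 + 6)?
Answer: 3977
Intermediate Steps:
U = 33 (U = (12*(16 + 6))/8 = (12*22)/8 = (1/8)*264 = 33)
4010 - U = 4010 - 1*33 = 4010 - 33 = 3977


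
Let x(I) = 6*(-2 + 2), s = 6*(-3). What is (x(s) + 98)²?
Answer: 9604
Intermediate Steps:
s = -18
x(I) = 0 (x(I) = 6*0 = 0)
(x(s) + 98)² = (0 + 98)² = 98² = 9604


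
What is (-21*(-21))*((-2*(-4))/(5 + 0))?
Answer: 3528/5 ≈ 705.60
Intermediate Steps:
(-21*(-21))*((-2*(-4))/(5 + 0)) = 441*(8/5) = 3528/5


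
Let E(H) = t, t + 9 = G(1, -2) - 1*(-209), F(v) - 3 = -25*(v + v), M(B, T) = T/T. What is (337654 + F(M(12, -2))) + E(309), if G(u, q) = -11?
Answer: 337796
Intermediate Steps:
M(B, T) = 1
F(v) = 3 - 50*v (F(v) = 3 - 25*(v + v) = 3 - 50*v)
t = 189 (t = -9 + (-11 - 1*(-209)) = -9 + (-11 + 209) = -9 + 198 = 189)
E(H) = 189
(337654 + F(M(12, -2))) + E(309) = (337654 + (3 - 50*1)) + 189 = (337654 + (3 - 50)) + 189 = (337654 - 47) + 189 = 337607 + 189 = 337796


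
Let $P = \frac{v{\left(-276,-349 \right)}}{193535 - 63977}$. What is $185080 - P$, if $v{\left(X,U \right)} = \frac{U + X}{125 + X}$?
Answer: $\frac{3620767790015}{19563258} \approx 1.8508 \cdot 10^{5}$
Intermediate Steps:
$v{\left(X,U \right)} = \frac{U + X}{125 + X}$
$P = \frac{625}{19563258}$ ($P = \frac{\frac{1}{125 - 276} \left(-349 - 276\right)}{193535 - 63977} = \frac{\frac{1}{-151} \left(-625\right)}{193535 - 63977} = \frac{\left(- \frac{1}{151}\right) \left(-625\right)}{129558} = \frac{625}{151} \cdot \frac{1}{129558} = \frac{625}{19563258} \approx 3.1948 \cdot 10^{-5}$)
$185080 - P = 185080 - \frac{625}{19563258} = \frac{3620767790015}{19563258}$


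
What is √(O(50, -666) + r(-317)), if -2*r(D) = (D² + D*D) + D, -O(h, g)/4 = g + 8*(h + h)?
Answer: 7*I*√8234/2 ≈ 317.59*I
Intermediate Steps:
O(h, g) = -64*h - 4*g (O(h, g) = -4*(g + 8*(h + h)) = -4*(g + 8*(2*h)) = -4*(g + 16*h) = -64*h - 4*g)
r(D) = -D² - D/2 (r(D) = -((D² + D*D) + D)/2 = -((D² + D²) + D)/2 = -(2*D² + D)/2 = -(D + 2*D²)/2 = -D² - D/2)
√(O(50, -666) + r(-317)) = √((-64*50 - 4*(-666)) - 1*(-317)*(½ - 317)) = √((-3200 + 2664) - 1*(-317)*(-633/2)) = √(-536 - 200661/2) = √(-201733/2) = 7*I*√8234/2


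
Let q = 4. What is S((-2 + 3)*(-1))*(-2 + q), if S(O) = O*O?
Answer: 2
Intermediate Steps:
S(O) = O²
S((-2 + 3)*(-1))*(-2 + q) = ((-2 + 3)*(-1))²*(-2 + 4) = (1*(-1))²*2 = (-1)²*2 = 1*2 = 2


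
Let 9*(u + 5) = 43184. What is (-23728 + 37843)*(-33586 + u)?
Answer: -1219230175/3 ≈ -4.0641e+8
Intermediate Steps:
u = 43139/9 (u = -5 + (1/9)*43184 = -5 + 43184/9 = 43139/9 ≈ 4793.2)
(-23728 + 37843)*(-33586 + u) = (-23728 + 37843)*(-33586 + 43139/9) = 14115*(-259135/9) = -1219230175/3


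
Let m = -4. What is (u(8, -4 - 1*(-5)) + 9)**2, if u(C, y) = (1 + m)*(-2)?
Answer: 225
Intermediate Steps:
u(C, y) = 6 (u(C, y) = (1 - 4)*(-2) = -3*(-2) = 6)
(u(8, -4 - 1*(-5)) + 9)**2 = (6 + 9)**2 = 15**2 = 225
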